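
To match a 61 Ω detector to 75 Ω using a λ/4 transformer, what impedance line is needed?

Z_qwt ≈ 67.6 Ω

Z_qwt = √(Z_0·R_L) = √(75 × 61) = √4575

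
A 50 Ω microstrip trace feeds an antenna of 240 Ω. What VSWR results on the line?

VSWR ≈ 4.8

Γ = (240 − 50)/(240 + 50) = 0.655
VSWR = (1 + 0.655)/(1 − 0.655)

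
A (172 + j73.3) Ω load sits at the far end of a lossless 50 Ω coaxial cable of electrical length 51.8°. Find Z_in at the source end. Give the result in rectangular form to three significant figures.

Z_in ≈ 22.7 − j43.8 Ω

tan(βl) = tan(51.8°) = 1.27
Z_in = Z_0·(Z_L + jZ_0·tanβl)/(Z_0 + jZ_L·tanβl)
     = 50·(172 + j137)/(-43.1 + j219)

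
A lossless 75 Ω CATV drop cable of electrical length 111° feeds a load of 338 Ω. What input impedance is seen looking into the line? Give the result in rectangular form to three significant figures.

tan(βl) = tan(111°) = -2.61
Z_in = Z_0·(Z_L + jZ_0·tanβl)/(Z_0 + jZ_L·tanβl)
     = 75·(338 − j195)/(75 − j881)

Z_in ≈ 19 + j27.2 Ω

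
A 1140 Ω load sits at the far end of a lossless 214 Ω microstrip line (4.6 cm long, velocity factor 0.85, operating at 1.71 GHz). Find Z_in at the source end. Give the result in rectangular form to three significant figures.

Z_in ≈ 45.9 + j79 Ω

λ = v/f = 0.85·c / 1.71 GHz = 0.149 m
βl = 2π·l/λ = 2π × 0.308 = 111°
tan(βl) = tan(111°) = -2.6
Z_in = Z_0·(Z_L + jZ_0·tanβl)/(Z_0 + jZ_L·tanβl)
     = 214·(1140 − j556)/(214 − j2960)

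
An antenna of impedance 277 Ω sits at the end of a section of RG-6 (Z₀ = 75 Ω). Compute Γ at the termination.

Γ = 0.574

Γ = (Z_L − Z_0)/(Z_L + Z_0) = (277 − 75)/(277 + 75) = 202/352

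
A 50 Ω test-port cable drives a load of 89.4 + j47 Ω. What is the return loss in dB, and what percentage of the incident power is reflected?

RL ≈ 7.6 dB; 17.4% of incident power reflected

Γ = (39.4 + j47)/(139.4 + j47), |Γ| = 0.417
RL = −20·log₁₀(0.417) = 7.6 dB
P_refl/P_inc = |Γ|² = 0.174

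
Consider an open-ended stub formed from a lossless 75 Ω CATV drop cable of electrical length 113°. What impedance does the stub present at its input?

Z_in ≈ +j31.8 Ω

tan(βl) = -2.36
For an open-ended stub, Z_in = −jZ_0·cot(βl) = −jZ_0/tan(βl)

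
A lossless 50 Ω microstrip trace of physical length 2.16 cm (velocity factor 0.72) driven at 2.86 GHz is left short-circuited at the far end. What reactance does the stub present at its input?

X_in ≈ -217 Ω (capacitive)

λ = v/f = 0.72·c / 2.86 GHz = 0.0755 m
βl = 2π·l/λ = 2π × 0.286 = 103°
tan(βl) = -4.35
For a short-circuited stub, Z_in = jZ_0·tan(βl)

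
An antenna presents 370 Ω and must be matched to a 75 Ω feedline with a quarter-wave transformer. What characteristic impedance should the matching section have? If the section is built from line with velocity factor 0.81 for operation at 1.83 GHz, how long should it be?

Z_qwt = √(Z_0·R_L) = √(75 × 370) = √27750
λ = 0.81·c/f = 0.133 m, so l = λ/4 = 0.0332 m

Z_qwt ≈ 167 Ω; length ≈ 3.32 cm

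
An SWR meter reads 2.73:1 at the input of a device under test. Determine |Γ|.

|Γ| ≈ 0.464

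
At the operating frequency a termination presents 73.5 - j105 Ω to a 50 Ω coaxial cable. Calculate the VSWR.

VSWR ≈ 4.95

Γ = (Z_L − Z_0)/(Z_L + Z_0) = (23.5 − j105)/(123.5 − j105)
|Γ| = 108/162 = 0.664
VSWR = (1 + |Γ|)/(1 − |Γ|) = 1.66/0.336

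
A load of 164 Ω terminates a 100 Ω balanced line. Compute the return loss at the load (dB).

Γ = (164 − 100)/(164 + 100) = 0.242
RL = −20·log₁₀|Γ| = −20·log₁₀(0.242)

RL ≈ 12.3 dB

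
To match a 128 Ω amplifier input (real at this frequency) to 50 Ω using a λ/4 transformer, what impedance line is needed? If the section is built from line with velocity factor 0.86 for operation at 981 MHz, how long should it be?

Z_qwt ≈ 80 Ω; length ≈ 6.57 cm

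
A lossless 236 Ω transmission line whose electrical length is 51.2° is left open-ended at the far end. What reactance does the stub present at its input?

X_in ≈ -190 Ω (capacitive)

tan(βl) = 1.24
For an open-ended stub, Z_in = −jZ_0·cot(βl) = −jZ_0/tan(βl)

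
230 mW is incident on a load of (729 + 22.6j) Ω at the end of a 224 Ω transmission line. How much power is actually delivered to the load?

P_delivered ≈ 165 mW

|Γ| = |(505 + j22.6)/(953 + j22.6)| = 0.53
|Γ|² = 0.281
P_refl = |Γ|²·P_inc = 64.7 mW, P_del = (1 − |Γ|²)·P_inc = 165 mW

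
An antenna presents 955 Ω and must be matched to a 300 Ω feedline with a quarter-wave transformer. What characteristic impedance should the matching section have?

Z_qwt ≈ 535 Ω

Z_qwt = √(Z_0·R_L) = √(300 × 955) = √286500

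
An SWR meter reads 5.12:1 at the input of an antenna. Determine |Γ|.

|Γ| = (S − 1)/(S + 1) = (5.12 − 1)/(5.12 + 1) = 4.12/6.12

|Γ| ≈ 0.673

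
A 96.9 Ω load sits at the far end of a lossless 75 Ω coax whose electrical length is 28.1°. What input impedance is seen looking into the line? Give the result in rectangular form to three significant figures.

tan(βl) = tan(28.1°) = 0.534
Z_in = Z_0·(Z_L + jZ_0·tanβl)/(Z_0 + jZ_L·tanβl)
     = 75·(96.9 + j40)/(75 + j51.7)

Z_in ≈ 84.4 − j18.2 Ω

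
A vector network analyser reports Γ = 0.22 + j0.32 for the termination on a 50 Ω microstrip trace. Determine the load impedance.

Z_L = Z_0·(1 + Γ)/(1 − Γ) = 50·(1.22 + j0.32)/(0.78 − j0.32)

Z_L ≈ 59.7 + j45 Ω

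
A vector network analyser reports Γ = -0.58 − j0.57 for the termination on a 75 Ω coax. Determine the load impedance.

Z_L = Z_0·(1 + Γ)/(1 − Γ) = 75·(0.42 − j0.57)/(1.58 + j0.57)

Z_L ≈ 9 − j30.3 Ω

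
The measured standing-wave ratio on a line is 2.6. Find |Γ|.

|Γ| ≈ 0.444

|Γ| = (S − 1)/(S + 1) = (2.6 − 1)/(2.6 + 1) = 1.6/3.6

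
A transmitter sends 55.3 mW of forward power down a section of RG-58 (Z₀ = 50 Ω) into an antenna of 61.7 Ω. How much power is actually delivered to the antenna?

Γ = (61.7 − 50)/(61.7 + 50) = 0.105
|Γ|² = 0.011
P_refl = |Γ|²·P_inc = 0.607 mW, P_del = (1 − |Γ|²)·P_inc = 54.7 mW

P_delivered ≈ 54.7 mW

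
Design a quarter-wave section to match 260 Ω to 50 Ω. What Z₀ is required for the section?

Z_qwt ≈ 114 Ω

Z_qwt = √(Z_0·R_L) = √(50 × 260) = √13000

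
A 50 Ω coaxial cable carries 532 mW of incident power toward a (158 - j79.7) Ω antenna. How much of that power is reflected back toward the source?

|Γ| = |(108 − j79.7)/(208 − j79.7)| = 0.603
|Γ|² = 0.363
P_refl = |Γ|²·P_inc = 193 mW, P_del = (1 − |Γ|²)·P_inc = 339 mW

P_reflected ≈ 193 mW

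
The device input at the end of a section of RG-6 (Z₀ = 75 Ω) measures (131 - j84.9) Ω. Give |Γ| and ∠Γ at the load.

Γ ≈ 0.456 ∠ -34.2°

Γ = (Z_L − Z_0)/(Z_L + Z_0) = (56 − j84.9)/(206 − j84.9)
|Γ| = 102/223 = 0.456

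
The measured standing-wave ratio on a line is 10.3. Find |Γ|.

|Γ| ≈ 0.823

|Γ| = (S − 1)/(S + 1) = (10.3 − 1)/(10.3 + 1) = 9.3/11.3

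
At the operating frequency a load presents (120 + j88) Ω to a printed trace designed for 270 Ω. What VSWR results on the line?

Γ = (Z_L − Z_0)/(Z_L + Z_0) = (-150 + j88)/(390 + j88)
|Γ| = 174/400 = 0.435
VSWR = (1 + |Γ|)/(1 − |Γ|) = 1.43/0.565

VSWR ≈ 2.54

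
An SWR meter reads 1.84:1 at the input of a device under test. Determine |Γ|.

|Γ| ≈ 0.296

|Γ| = (S − 1)/(S + 1) = (1.84 − 1)/(1.84 + 1) = 0.84/2.84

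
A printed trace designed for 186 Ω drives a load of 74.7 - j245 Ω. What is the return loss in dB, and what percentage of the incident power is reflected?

Γ = (-111.3 − j245)/(260.7 − j245), |Γ| = 0.752
RL = −20·log₁₀(0.752) = 2.47 dB
P_refl/P_inc = |Γ|² = 0.566

RL ≈ 2.47 dB; 56.6% of incident power reflected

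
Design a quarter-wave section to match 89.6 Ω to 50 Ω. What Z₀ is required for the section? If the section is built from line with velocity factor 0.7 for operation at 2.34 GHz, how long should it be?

Z_qwt ≈ 66.9 Ω; length ≈ 2.24 cm

Z_qwt = √(Z_0·R_L) = √(50 × 89.6) = √4480
λ = 0.7·c/f = 0.0897 m, so l = λ/4 = 0.0224 m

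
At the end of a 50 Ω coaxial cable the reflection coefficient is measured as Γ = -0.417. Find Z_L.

Z_L = Z_0·(1 + Γ)/(1 − Γ) = 50·(0.583)/(1.42)

Z_L ≈ 20.6 Ω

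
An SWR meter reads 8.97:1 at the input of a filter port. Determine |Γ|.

|Γ| ≈ 0.799

|Γ| = (S − 1)/(S + 1) = (8.97 − 1)/(8.97 + 1) = 7.97/9.97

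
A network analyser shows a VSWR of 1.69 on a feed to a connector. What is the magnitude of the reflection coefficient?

|Γ| = (S − 1)/(S + 1) = (1.69 − 1)/(1.69 + 1) = 0.69/2.69

|Γ| ≈ 0.257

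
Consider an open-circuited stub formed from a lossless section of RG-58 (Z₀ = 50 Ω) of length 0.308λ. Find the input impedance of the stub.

βl = 2π × 0.308 = 111°
tan(βl) = -2.62
For an open-circuited stub, Z_in = −jZ_0·cot(βl) = −jZ_0/tan(βl)

Z_in ≈ +j19.1 Ω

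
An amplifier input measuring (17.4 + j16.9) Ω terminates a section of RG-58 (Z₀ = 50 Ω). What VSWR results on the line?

Γ = (Z_L − Z_0)/(Z_L + Z_0) = (-32.6 + j16.9)/(67.4 + j16.9)
|Γ| = 36.7/69.5 = 0.528
VSWR = (1 + |Γ|)/(1 − |Γ|) = 1.53/0.472

VSWR ≈ 3.24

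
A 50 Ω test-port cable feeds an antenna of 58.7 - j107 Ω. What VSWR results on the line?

Γ = (Z_L − Z_0)/(Z_L + Z_0) = (8.7 − j107)/(108.7 − j107)
|Γ| = 107/153 = 0.704
VSWR = (1 + |Γ|)/(1 − |Γ|) = 1.7/0.296

VSWR ≈ 5.75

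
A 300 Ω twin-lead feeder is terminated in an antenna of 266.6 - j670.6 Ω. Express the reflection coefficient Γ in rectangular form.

Γ = (Z_L − Z_0)/(Z_L + Z_0) = (-33.4 − j670.6)/(566.6 − j670.6)

Γ ≈ 0.559 − j0.522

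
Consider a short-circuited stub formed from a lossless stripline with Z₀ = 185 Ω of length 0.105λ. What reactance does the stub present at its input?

βl = 2π × 0.105 = 37.8°
tan(βl) = 0.776
For a short-circuited stub, Z_in = jZ_0·tan(βl)

X_in ≈ 144 Ω (inductive)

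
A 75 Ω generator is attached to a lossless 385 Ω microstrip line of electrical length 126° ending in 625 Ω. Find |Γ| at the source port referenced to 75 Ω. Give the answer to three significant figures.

tan(βl) = -1.38
Z_in = Z_0·(Z_L + jZ_0·tanβl)/(Z_0 + jZ_L·tanβl) = 302 + j145 Ω
Γ_s = (Z_in − Z_s)/(Z_in + Z_s) = (227 + j145)/(377 + j145), |Γ_s| = 0.667

|Γ| ≈ 0.667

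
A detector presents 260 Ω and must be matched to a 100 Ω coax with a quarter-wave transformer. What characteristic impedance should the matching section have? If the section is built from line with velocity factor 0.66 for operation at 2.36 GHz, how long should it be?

Z_qwt ≈ 161 Ω; length ≈ 2.1 cm

Z_qwt = √(Z_0·R_L) = √(100 × 260) = √26000
λ = 0.66·c/f = 0.0839 m, so l = λ/4 = 0.021 m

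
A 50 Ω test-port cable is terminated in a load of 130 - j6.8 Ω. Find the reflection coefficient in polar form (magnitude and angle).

Γ = (Z_L − Z_0)/(Z_L + Z_0) = (80 − j6.8)/(180 − j6.8)
|Γ| = 80.3/180 = 0.446

Γ ≈ 0.446 ∠ -2.69°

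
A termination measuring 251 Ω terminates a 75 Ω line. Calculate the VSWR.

Γ = (251 − 75)/(251 + 75) = 0.54
VSWR = (1 + 0.54)/(1 − 0.54)

VSWR ≈ 3.35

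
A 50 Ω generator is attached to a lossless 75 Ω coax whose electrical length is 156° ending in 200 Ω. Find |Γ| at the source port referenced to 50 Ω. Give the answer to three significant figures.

tan(βl) = -0.445
Z_in = Z_0·(Z_L + jZ_0·tanβl)/(Z_0 + jZ_L·tanβl) = 99.5 + j84.7 Ω
Γ_s = (Z_in − Z_s)/(Z_in + Z_s) = (49.5 + j84.7)/(149 + j84.7), |Γ_s| = 0.571

|Γ| ≈ 0.571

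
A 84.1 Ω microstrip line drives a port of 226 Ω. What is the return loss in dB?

Γ = (226 − 84.1)/(226 + 84.1) = 0.458
RL = −20·log₁₀|Γ| = −20·log₁₀(0.458)

RL ≈ 6.79 dB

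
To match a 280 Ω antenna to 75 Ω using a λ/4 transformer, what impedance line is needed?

Z_qwt ≈ 145 Ω

Z_qwt = √(Z_0·R_L) = √(75 × 280) = √21000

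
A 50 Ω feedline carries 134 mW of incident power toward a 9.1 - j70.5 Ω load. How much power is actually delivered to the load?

P_delivered ≈ 28.8 mW

|Γ| = |(-40.9 − j70.5)/(59.1 − j70.5)| = 0.886
|Γ|² = 0.785
P_refl = |Γ|²·P_inc = 105 mW, P_del = (1 − |Γ|²)·P_inc = 28.8 mW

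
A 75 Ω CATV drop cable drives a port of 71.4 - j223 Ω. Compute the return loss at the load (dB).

RL ≈ 1.56 dB

Γ = (-3.6 − j223)/(146.4 − j223), |Γ| = 0.836
RL = −20·log₁₀|Γ| = −20·log₁₀(0.836)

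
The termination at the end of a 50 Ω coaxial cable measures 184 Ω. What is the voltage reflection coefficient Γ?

Γ = (Z_L − Z_0)/(Z_L + Z_0) = (184 − 50)/(184 + 50) = 134/234

Γ = 0.573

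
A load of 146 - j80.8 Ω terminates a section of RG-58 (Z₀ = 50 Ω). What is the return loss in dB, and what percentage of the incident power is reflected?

Γ = (96 − j80.8)/(196 − j80.8), |Γ| = 0.592
RL = −20·log₁₀(0.592) = 4.56 dB
P_refl/P_inc = |Γ|² = 0.35

RL ≈ 4.56 dB; 35% of incident power reflected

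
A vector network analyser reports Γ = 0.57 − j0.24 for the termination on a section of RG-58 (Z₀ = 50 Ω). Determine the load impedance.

Z_L = Z_0·(1 + Γ)/(1 − Γ) = 50·(1.57 − j0.24)/(0.43 + j0.24)

Z_L ≈ 127 − j99 Ω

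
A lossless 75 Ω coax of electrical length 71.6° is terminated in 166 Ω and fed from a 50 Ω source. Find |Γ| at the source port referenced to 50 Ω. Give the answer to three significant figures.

|Γ| ≈ 0.264

tan(βl) = 3.01
Z_in = Z_0·(Z_L + jZ_0·tanβl)/(Z_0 + jZ_L·tanβl) = 36.8 − j19.4 Ω
Γ_s = (Z_in − Z_s)/(Z_in + Z_s) = (-13.2 − j19.4)/(86.8 − j19.4), |Γ_s| = 0.264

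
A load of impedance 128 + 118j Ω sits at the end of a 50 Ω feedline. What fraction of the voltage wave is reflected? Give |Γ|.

|Γ| ≈ 0.662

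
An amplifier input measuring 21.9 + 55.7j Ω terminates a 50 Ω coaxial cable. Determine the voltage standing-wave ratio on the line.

VSWR ≈ 5.37

Γ = (Z_L − Z_0)/(Z_L + Z_0) = (-28.1 + j55.7)/(71.9 + j55.7)
|Γ| = 62.4/91 = 0.686
VSWR = (1 + |Γ|)/(1 − |Γ|) = 1.69/0.314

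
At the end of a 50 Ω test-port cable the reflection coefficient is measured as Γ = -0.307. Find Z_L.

Z_L = Z_0·(1 + Γ)/(1 − Γ) = 50·(0.693)/(1.31)

Z_L ≈ 26.5 Ω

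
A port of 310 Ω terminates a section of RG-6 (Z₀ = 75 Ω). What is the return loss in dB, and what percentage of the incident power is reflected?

RL ≈ 4.29 dB; 37.3% of incident power reflected

Γ = (310 − 75)/(310 + 75) = 0.61
RL = −20·log₁₀(0.61) = 4.29 dB
P_refl/P_inc = |Γ|² = 0.373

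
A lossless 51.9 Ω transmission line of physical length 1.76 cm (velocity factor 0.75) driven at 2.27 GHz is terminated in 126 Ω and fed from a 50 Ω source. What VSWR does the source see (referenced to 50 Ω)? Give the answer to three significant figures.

λ = v/f = 0.75·c / 2.27 GHz = 0.0991 m
βl = 2π·l/λ = 2π × 0.178 = 63.9°
tan(βl) = 2.04
Z_in = Z_0·(Z_L + jZ_0·tanβl)/(Z_0 + jZ_L·tanβl) = 25.5 − j20.3 Ω
Γ_s = (Z_in − Z_s)/(Z_in + Z_s) = (-24.5 − j20.3)/(75.5 − j20.3), |Γ_s| = 0.407
VSWR = (1 + |Γ_s|)/(1 − |Γ_s|)

VSWR ≈ 2.37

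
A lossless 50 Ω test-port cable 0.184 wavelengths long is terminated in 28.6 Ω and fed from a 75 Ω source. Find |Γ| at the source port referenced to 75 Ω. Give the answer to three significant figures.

|Γ| ≈ 0.209

βl = 2π × 0.184 = 66.2°
tan(βl) = 2.27
Z_in = Z_0·(Z_L + jZ_0·tanβl)/(Z_0 + jZ_L·tanβl) = 65.5 + j28.4 Ω
Γ_s = (Z_in − Z_s)/(Z_in + Z_s) = (-9.46 + j28.4)/(141 + j28.4), |Γ_s| = 0.209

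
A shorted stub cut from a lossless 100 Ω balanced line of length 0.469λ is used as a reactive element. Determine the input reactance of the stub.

βl = 2π × 0.469 = 169°
tan(βl) = -0.197
For a shorted stub, Z_in = jZ_0·tan(βl)

X_in ≈ -19.7 Ω (capacitive)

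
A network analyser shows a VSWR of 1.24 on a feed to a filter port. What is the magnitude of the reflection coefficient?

|Γ| = (S − 1)/(S + 1) = (1.24 − 1)/(1.24 + 1) = 0.24/2.24

|Γ| ≈ 0.107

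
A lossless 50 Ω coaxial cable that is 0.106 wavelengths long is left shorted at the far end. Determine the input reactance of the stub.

X_in ≈ 39.3 Ω (inductive)

βl = 2π × 0.106 = 38.2°
tan(βl) = 0.786
For a shorted stub, Z_in = jZ_0·tan(βl)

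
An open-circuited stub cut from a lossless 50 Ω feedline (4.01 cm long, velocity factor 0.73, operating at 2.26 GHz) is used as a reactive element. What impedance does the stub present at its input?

Z_in ≈ +j83.1 Ω

λ = v/f = 0.73·c / 2.26 GHz = 0.0969 m
βl = 2π·l/λ = 2π × 0.414 = 149°
tan(βl) = -0.601
For an open-circuited stub, Z_in = −jZ_0·cot(βl) = −jZ_0/tan(βl)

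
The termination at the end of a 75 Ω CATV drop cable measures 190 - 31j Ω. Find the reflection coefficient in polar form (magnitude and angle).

Γ = (Z_L − Z_0)/(Z_L + Z_0) = (115 − j31)/(265 − j31)
|Γ| = 119/267 = 0.446

Γ ≈ 0.446 ∠ -8.41°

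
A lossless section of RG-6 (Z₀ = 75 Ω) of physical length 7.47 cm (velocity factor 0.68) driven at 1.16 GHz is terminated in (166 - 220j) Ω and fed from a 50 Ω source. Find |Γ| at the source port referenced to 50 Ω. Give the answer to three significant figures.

λ = v/f = 0.68·c / 1.16 GHz = 0.176 m
βl = 2π·l/λ = 2π × 0.425 = 153°
tan(βl) = -0.511
Z_in = Z_0·(Z_L + jZ_0·tanβl)/(Z_0 + jZ_L·tanβl) = 137 + j207 Ω
Γ_s = (Z_in − Z_s)/(Z_in + Z_s) = (86.8 + j207)/(187 + j207), |Γ_s| = 0.805

|Γ| ≈ 0.805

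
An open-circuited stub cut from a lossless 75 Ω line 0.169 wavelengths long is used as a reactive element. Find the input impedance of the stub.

βl = 2π × 0.169 = 60.8°
tan(βl) = 1.79
For an open-circuited stub, Z_in = −jZ_0·cot(βl) = −jZ_0/tan(βl)

Z_in ≈ −j41.8 Ω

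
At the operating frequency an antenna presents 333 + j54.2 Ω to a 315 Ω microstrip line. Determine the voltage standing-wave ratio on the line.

Γ = (Z_L − Z_0)/(Z_L + Z_0) = (18 + j54.2)/(648 + j54.2)
|Γ| = 57.1/650 = 0.0878
VSWR = (1 + |Γ|)/(1 − |Γ|) = 1.09/0.912

VSWR ≈ 1.19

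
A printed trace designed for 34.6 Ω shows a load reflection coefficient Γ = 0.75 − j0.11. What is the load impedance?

Z_L ≈ 197 − j102 Ω

Z_L = Z_0·(1 + Γ)/(1 − Γ) = 34.6·(1.75 − j0.11)/(0.25 + j0.11)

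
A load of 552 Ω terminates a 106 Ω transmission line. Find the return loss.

RL ≈ 3.38 dB

Γ = (552 − 106)/(552 + 106) = 0.678
RL = −20·log₁₀|Γ| = −20·log₁₀(0.678)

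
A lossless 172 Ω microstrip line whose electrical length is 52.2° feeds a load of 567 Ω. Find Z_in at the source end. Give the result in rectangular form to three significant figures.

tan(βl) = tan(52.2°) = 1.29
Z_in = Z_0·(Z_L + jZ_0·tanβl)/(Z_0 + jZ_L·tanβl)
     = 172·(567 + j222)/(172 + j731)

Z_in ≈ 79.2 − j115 Ω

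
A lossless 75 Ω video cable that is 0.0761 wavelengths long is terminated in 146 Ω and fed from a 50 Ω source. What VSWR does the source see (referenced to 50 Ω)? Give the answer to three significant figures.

βl = 2π × 0.0761 = 27.4°
tan(βl) = 0.518
Z_in = Z_0·(Z_L + jZ_0·tanβl)/(Z_0 + jZ_L·tanβl) = 91.8 − j53.7 Ω
Γ_s = (Z_in − Z_s)/(Z_in + Z_s) = (41.8 − j53.7)/(142 − j53.7), |Γ_s| = 0.449
VSWR = (1 + |Γ_s|)/(1 − |Γ_s|)

VSWR ≈ 2.63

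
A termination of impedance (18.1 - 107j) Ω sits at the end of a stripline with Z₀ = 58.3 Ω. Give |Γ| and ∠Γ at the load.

Γ = (Z_L − Z_0)/(Z_L + Z_0) = (-40.2 − j107)/(76.4 − j107)
|Γ| = 114/131 = 0.869

Γ ≈ 0.869 ∠ -56.1°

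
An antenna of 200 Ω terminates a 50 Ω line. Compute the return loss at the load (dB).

RL ≈ 4.44 dB

Γ = (200 − 50)/(200 + 50) = 0.6
RL = −20·log₁₀|Γ| = −20·log₁₀(0.6)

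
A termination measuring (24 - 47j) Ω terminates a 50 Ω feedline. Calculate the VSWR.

VSWR ≈ 4.16

Γ = (Z_L − Z_0)/(Z_L + Z_0) = (-26 − j47)/(74 − j47)
|Γ| = 53.7/87.7 = 0.613
VSWR = (1 + |Γ|)/(1 − |Γ|) = 1.61/0.387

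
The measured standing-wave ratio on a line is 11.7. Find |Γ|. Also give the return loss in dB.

|Γ| ≈ 0.843; return loss ≈ 1.49 dB

|Γ| = (S − 1)/(S + 1) = (11.7 − 1)/(11.7 + 1) = 10.7/12.7
RL = −20·log₁₀|Γ| = −20·log₁₀(0.843)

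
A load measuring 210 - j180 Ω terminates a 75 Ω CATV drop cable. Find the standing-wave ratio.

VSWR ≈ 5.01

Γ = (Z_L − Z_0)/(Z_L + Z_0) = (135 − j180)/(285 − j180)
|Γ| = 225/337 = 0.667
VSWR = (1 + |Γ|)/(1 − |Γ|) = 1.67/0.333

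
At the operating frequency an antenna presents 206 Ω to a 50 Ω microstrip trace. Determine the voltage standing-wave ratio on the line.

Γ = (206 − 50)/(206 + 50) = 0.609
VSWR = (1 + 0.609)/(1 − 0.609)

VSWR ≈ 4.12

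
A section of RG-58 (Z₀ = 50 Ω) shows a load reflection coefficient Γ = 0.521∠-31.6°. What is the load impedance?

Z_L = Z_0·(1 + Γ)/(1 − Γ) = 50·(1.44 − j0.273)/(0.556 + j0.273)

Z_L ≈ 94.9 − j71.1 Ω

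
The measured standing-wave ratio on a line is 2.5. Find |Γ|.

|Γ| = (S − 1)/(S + 1) = (2.5 − 1)/(2.5 + 1) = 1.5/3.5

|Γ| ≈ 0.429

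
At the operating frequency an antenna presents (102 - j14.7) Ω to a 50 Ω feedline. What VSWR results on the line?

Γ = (Z_L − Z_0)/(Z_L + Z_0) = (52 − j14.7)/(152 − j14.7)
|Γ| = 54/153 = 0.354
VSWR = (1 + |Γ|)/(1 − |Γ|) = 1.35/0.646

VSWR ≈ 2.1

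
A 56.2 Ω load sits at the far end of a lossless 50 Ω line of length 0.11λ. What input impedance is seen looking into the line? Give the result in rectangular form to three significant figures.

Z_in ≈ 50.8 − j5.84 Ω

βl = 2π × 0.11 = 39.6°
tan(βl) = tan(39.6°) = 0.827
Z_in = Z_0·(Z_L + jZ_0·tanβl)/(Z_0 + jZ_L·tanβl)
     = 50·(56.2 + j41.4)/(50 + j46.5)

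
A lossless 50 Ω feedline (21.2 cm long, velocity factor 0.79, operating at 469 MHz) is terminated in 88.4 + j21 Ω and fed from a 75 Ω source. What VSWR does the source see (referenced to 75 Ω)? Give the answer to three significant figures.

λ = v/f = 0.79·c / 469 MHz = 0.505 m
βl = 2π·l/λ = 2π × 0.42 = 151°
tan(βl) = -0.554
Z_in = Z_0·(Z_L + jZ_0·tanβl)/(Z_0 + jZ_L·tanβl) = 46.6 + j31.6 Ω
Γ_s = (Z_in − Z_s)/(Z_in + Z_s) = (-28.4 + j31.6)/(122 + j31.6), |Γ_s| = 0.338
VSWR = (1 + |Γ_s|)/(1 − |Γ_s|)

VSWR ≈ 2.02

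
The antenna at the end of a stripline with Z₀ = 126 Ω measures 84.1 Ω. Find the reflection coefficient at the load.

Γ = (Z_L − Z_0)/(Z_L + Z_0) = (84.1 − 126)/(84.1 + 126) = -41.9/210.1

Γ = -0.199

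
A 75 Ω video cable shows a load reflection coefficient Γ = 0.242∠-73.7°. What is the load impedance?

Z_L = Z_0·(1 + Γ)/(1 − Γ) = 75·(1.07 − j0.232)/(0.932 + j0.232)

Z_L ≈ 76.5 − j37.8 Ω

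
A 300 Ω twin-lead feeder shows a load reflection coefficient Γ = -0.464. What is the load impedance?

Z_L ≈ 110 Ω

Z_L = Z_0·(1 + Γ)/(1 − Γ) = 300·(0.536)/(1.46)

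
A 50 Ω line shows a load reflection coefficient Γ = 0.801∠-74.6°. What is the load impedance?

Z_L ≈ 14.7 − j63.5 Ω

Z_L = Z_0·(1 + Γ)/(1 − Γ) = 50·(1.21 − j0.772)/(0.787 + j0.772)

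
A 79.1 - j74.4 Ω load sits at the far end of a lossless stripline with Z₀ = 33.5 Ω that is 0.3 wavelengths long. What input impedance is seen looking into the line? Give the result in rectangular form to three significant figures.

βl = 2π × 0.3 = 108°
tan(βl) = tan(108°) = -3.08
Z_in = Z_0·(Z_L + jZ_0·tanβl)/(Z_0 + jZ_L·tanβl)
     = 33.5·(79.1 − j178)/(-195 − j243)

Z_in ≈ 9.54 + j18.5 Ω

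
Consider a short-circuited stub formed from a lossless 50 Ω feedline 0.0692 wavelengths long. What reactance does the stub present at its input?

βl = 2π × 0.0692 = 24.9°
tan(βl) = 0.464
For a short-circuited stub, Z_in = jZ_0·tan(βl)

X_in ≈ 23.2 Ω (inductive)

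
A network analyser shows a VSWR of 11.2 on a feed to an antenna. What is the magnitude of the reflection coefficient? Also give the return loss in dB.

|Γ| ≈ 0.836; return loss ≈ 1.56 dB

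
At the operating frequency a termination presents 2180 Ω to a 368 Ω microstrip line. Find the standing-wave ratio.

VSWR ≈ 5.92

For a purely resistive load, VSWR = R_L/Z_0 or Z_0/R_L (whichever > 1) = 2180/368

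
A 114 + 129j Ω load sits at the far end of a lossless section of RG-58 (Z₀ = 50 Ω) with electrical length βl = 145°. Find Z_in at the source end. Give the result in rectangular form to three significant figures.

tan(βl) = tan(145°) = -0.7
Z_in = Z_0·(Z_L + jZ_0·tanβl)/(Z_0 + jZ_L·tanβl)
     = 50·(114 + j94)/(140 − j79.8)

Z_in ≈ 16.3 + j42.8 Ω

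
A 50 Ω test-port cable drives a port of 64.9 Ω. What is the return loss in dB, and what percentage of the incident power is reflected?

Γ = (64.9 − 50)/(64.9 + 50) = 0.13
RL = −20·log₁₀(0.13) = 17.7 dB
P_refl/P_inc = |Γ|² = 0.0168

RL ≈ 17.7 dB; 1.68% of incident power reflected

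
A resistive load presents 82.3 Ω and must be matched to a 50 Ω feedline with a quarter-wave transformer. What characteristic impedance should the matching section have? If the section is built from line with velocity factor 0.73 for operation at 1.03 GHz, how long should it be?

Z_qwt ≈ 64.1 Ω; length ≈ 5.32 cm

Z_qwt = √(Z_0·R_L) = √(50 × 82.3) = √4115
λ = 0.73·c/f = 0.213 m, so l = λ/4 = 0.0532 m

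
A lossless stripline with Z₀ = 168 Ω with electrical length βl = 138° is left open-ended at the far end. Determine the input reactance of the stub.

X_in ≈ 187 Ω (inductive)

tan(βl) = -0.9
For an open-ended stub, Z_in = −jZ_0·cot(βl) = −jZ_0/tan(βl)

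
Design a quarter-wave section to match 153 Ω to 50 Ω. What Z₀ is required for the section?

Z_qwt ≈ 87.5 Ω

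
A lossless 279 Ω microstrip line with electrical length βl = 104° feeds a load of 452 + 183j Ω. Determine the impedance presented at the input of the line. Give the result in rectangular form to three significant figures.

tan(βl) = tan(104°) = -4.01
Z_in = Z_0·(Z_L + jZ_0·tanβl)/(Z_0 + jZ_L·tanβl)
     = 279·(452 − j936)/(1010 − j1810)

Z_in ≈ 139 − j8.33 Ω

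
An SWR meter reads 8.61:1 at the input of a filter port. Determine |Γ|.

|Γ| ≈ 0.792

|Γ| = (S − 1)/(S + 1) = (8.61 − 1)/(8.61 + 1) = 7.61/9.61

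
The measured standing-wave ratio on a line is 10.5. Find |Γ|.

|Γ| = (S − 1)/(S + 1) = (10.5 − 1)/(10.5 + 1) = 9.5/11.5

|Γ| ≈ 0.826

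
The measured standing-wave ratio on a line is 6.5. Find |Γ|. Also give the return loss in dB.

|Γ| = (S − 1)/(S + 1) = (6.5 − 1)/(6.5 + 1) = 5.5/7.5
RL = −20·log₁₀|Γ| = −20·log₁₀(0.733)

|Γ| ≈ 0.733; return loss ≈ 2.69 dB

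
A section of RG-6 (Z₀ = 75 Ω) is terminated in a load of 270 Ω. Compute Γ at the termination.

Γ = (Z_L − Z_0)/(Z_L + Z_0) = (270 − 75)/(270 + 75) = 195/345

Γ = 0.565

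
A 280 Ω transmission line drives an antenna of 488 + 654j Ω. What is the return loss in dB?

RL ≈ 3.35 dB

Γ = (208 + j654)/(768 + j654), |Γ| = 0.68
RL = −20·log₁₀|Γ| = −20·log₁₀(0.68)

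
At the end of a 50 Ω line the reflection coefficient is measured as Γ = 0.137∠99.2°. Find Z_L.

Z_L ≈ 46.2 + j12.7 Ω

Z_L = Z_0·(1 + Γ)/(1 − Γ) = 50·(0.978 + j0.135)/(1.02 − j0.135)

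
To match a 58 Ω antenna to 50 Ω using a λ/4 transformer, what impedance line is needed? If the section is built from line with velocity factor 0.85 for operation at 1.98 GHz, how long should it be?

Z_qwt ≈ 53.9 Ω; length ≈ 3.22 cm

Z_qwt = √(Z_0·R_L) = √(50 × 58) = √2900
λ = 0.85·c/f = 0.129 m, so l = λ/4 = 0.0322 m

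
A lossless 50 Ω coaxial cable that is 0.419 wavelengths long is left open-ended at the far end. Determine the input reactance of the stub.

X_in ≈ 89.6 Ω (inductive)

βl = 2π × 0.419 = 151°
tan(βl) = -0.558
For an open-ended stub, Z_in = −jZ_0·cot(βl) = −jZ_0/tan(βl)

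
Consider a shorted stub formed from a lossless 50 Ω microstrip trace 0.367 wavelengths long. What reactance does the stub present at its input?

βl = 2π × 0.367 = 132°
tan(βl) = -1.11
For a shorted stub, Z_in = jZ_0·tan(βl)

X_in ≈ -55.3 Ω (capacitive)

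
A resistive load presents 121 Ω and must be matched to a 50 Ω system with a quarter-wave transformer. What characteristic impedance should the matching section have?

Z_qwt = √(Z_0·R_L) = √(50 × 121) = √6050

Z_qwt ≈ 77.8 Ω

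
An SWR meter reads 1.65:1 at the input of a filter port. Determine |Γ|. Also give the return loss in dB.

|Γ| = (S − 1)/(S + 1) = (1.65 − 1)/(1.65 + 1) = 0.65/2.65
RL = −20·log₁₀|Γ| = −20·log₁₀(0.245)

|Γ| ≈ 0.245; return loss ≈ 12.2 dB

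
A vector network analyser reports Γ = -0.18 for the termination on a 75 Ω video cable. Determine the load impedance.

Z_L = Z_0·(1 + Γ)/(1 − Γ) = 75·(0.82)/(1.18)

Z_L ≈ 52.1 Ω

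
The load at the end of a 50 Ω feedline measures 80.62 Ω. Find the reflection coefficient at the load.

Γ = 0.234

Γ = (Z_L − Z_0)/(Z_L + Z_0) = (80.62 − 50)/(80.62 + 50) = 30.62/130.6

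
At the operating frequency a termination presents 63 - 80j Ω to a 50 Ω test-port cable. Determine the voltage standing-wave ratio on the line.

VSWR ≈ 3.82

Γ = (Z_L − Z_0)/(Z_L + Z_0) = (13 − j80)/(113 − j80)
|Γ| = 81/138 = 0.585
VSWR = (1 + |Γ|)/(1 − |Γ|) = 1.59/0.415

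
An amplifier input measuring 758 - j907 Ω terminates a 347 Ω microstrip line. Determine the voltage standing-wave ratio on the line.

VSWR ≈ 5.59

Γ = (Z_L − Z_0)/(Z_L + Z_0) = (411 − j907)/(1105 − j907)
|Γ| = 996/1430 = 0.697
VSWR = (1 + |Γ|)/(1 − |Γ|) = 1.7/0.303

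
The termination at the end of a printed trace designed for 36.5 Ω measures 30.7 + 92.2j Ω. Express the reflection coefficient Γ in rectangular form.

Γ = (Z_L − Z_0)/(Z_L + Z_0) = (-5.8 + j92.2)/(67.2 + j92.2)

Γ ≈ 0.623 + j0.517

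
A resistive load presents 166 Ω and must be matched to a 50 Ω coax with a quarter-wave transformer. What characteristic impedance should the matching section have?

Z_qwt = √(Z_0·R_L) = √(50 × 166) = √8300

Z_qwt ≈ 91.1 Ω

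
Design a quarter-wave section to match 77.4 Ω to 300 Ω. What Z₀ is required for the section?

Z_qwt ≈ 152 Ω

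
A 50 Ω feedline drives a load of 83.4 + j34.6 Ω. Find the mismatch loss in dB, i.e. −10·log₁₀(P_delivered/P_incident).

Γ = (33.4 + j34.6)/(133.4 + j34.6), |Γ| = 0.349
|Γ|² = 0.122, so P_del/P_inc = 1 − |Γ|² = 0.878
ML = −10·log₁₀(1 − |Γ|²)

mismatch loss ≈ 0.564 dB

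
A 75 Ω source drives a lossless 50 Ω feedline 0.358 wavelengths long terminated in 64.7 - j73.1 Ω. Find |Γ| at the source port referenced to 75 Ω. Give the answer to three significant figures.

|Γ| ≈ 0.495

βl = 2π × 0.358 = 129°
tan(βl) = -1.24
Z_in = Z_0·(Z_L + jZ_0·tanβl)/(Z_0 + jZ_L·tanβl) = 50.7 + j66 Ω
Γ_s = (Z_in − Z_s)/(Z_in + Z_s) = (-24.3 + j66)/(126 + j66), |Γ_s| = 0.495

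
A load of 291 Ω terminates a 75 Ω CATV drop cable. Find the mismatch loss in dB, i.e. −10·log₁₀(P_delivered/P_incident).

mismatch loss ≈ 1.86 dB

Γ = (291 − 75)/(291 + 75) = 0.59
|Γ|² = 0.348, so P_del/P_inc = 1 − |Γ|² = 0.652
ML = −10·log₁₀(1 − |Γ|²)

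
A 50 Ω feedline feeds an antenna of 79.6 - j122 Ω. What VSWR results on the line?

VSWR ≈ 5.79

Γ = (Z_L − Z_0)/(Z_L + Z_0) = (29.6 − j122)/(129.6 − j122)
|Γ| = 126/178 = 0.705
VSWR = (1 + |Γ|)/(1 − |Γ|) = 1.71/0.295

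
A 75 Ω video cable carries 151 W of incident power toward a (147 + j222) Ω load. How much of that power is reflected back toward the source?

P_reflected ≈ 83.4 W

|Γ| = |(72 + j222)/(222 + j222)| = 0.743
|Γ|² = 0.553
P_refl = |Γ|²·P_inc = 83.4 W, P_del = (1 − |Γ|²)·P_inc = 67.6 W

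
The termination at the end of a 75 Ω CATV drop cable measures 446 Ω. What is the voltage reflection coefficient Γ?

Γ = 0.712

Γ = (Z_L − Z_0)/(Z_L + Z_0) = (446 − 75)/(446 + 75) = 371/521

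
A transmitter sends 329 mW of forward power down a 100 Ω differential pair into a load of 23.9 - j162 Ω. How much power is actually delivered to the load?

|Γ| = |(-76.1 − j162)/(123.9 − j162)| = 0.878
|Γ|² = 0.77
P_refl = |Γ|²·P_inc = 253 mW, P_del = (1 − |Γ|²)·P_inc = 75.6 mW

P_delivered ≈ 75.6 mW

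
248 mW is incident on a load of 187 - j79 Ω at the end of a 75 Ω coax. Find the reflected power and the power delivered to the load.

P_reflected ≈ 62.2 mW; P_delivered ≈ 186 mW

|Γ| = |(112 − j79)/(262 − j79)| = 0.501
|Γ|² = 0.251
P_refl = |Γ|²·P_inc = 62.2 mW, P_del = (1 − |Γ|²)·P_inc = 186 mW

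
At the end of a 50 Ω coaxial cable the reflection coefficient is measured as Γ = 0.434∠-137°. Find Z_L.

Z_L = Z_0·(1 + Γ)/(1 − Γ) = 50·(0.683 − j0.296)/(1.32 + j0.296)

Z_L ≈ 22.3 − j16.2 Ω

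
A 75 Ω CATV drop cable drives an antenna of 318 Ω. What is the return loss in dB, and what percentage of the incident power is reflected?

RL ≈ 4.18 dB; 38.2% of incident power reflected

Γ = (318 − 75)/(318 + 75) = 0.618
RL = −20·log₁₀(0.618) = 4.18 dB
P_refl/P_inc = |Γ|² = 0.382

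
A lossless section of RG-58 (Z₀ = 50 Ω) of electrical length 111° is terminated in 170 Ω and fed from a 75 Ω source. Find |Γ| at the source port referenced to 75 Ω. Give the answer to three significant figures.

tan(βl) = -2.61
Z_in = Z_0·(Z_L + jZ_0·tanβl)/(Z_0 + jZ_L·tanβl) = 16.7 + j17.3 Ω
Γ_s = (Z_in − Z_s)/(Z_in + Z_s) = (-58.3 + j17.3)/(91.7 + j17.3), |Γ_s| = 0.652

|Γ| ≈ 0.652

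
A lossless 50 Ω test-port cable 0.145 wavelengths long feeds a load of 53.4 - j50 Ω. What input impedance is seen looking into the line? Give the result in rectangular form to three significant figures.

Z_in ≈ 19.9 − j5.66 Ω

βl = 2π × 0.145 = 52.2°
tan(βl) = tan(52.2°) = 1.29
Z_in = Z_0·(Z_L + jZ_0·tanβl)/(Z_0 + jZ_L·tanβl)
     = 50·(53.4 + j14.5)/(114 + j68.8)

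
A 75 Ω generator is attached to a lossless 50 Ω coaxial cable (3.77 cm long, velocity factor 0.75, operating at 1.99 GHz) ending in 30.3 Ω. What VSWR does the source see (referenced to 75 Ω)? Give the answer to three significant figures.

λ = v/f = 0.75·c / 1.99 GHz = 0.113 m
βl = 2π·l/λ = 2π × 0.333 = 120°
tan(βl) = -1.73
Z_in = Z_0·(Z_L + jZ_0·tanβl)/(Z_0 + jZ_L·tanβl) = 57.6 − j26.1 Ω
Γ_s = (Z_in − Z_s)/(Z_in + Z_s) = (-17.4 − j26.1)/(133 − j26.1), |Γ_s| = 0.232
VSWR = (1 + |Γ_s|)/(1 − |Γ_s|)

VSWR ≈ 1.6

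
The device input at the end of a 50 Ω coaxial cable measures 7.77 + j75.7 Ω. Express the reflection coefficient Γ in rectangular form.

Γ ≈ 0.363 + j0.835

Γ = (Z_L − Z_0)/(Z_L + Z_0) = (-42.23 + j75.7)/(57.77 + j75.7)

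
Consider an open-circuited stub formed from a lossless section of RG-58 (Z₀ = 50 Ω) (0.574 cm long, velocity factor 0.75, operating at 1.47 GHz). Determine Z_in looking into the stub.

λ = v/f = 0.75·c / 1.47 GHz = 0.153 m
βl = 2π·l/λ = 2π × 0.0375 = 13.5°
tan(βl) = 0.24
For an open-circuited stub, Z_in = −jZ_0·cot(βl) = −jZ_0/tan(βl)

Z_in ≈ −j208 Ω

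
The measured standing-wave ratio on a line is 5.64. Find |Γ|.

|Γ| = (S − 1)/(S + 1) = (5.64 − 1)/(5.64 + 1) = 4.64/6.64

|Γ| ≈ 0.699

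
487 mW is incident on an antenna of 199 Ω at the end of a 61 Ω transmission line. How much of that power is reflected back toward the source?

P_reflected ≈ 137 mW

Γ = (199 − 61)/(199 + 61) = 0.531
|Γ|² = 0.282
P_refl = |Γ|²·P_inc = 137 mW, P_del = (1 − |Γ|²)·P_inc = 350 mW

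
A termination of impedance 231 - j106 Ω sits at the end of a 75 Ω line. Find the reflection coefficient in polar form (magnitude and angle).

Γ ≈ 0.582 ∠ -15.1°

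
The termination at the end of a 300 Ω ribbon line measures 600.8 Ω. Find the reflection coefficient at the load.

Γ = (Z_L − Z_0)/(Z_L + Z_0) = (600.8 − 300)/(600.8 + 300) = 300.8/900.8

Γ = 0.334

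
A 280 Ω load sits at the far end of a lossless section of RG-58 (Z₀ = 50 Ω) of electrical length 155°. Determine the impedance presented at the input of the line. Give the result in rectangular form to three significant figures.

tan(βl) = tan(155°) = -0.466
Z_in = Z_0·(Z_L + jZ_0·tanβl)/(Z_0 + jZ_L·tanβl)
     = 50·(280 − j23.3)/(50 − j131)

Z_in ≈ 43.6 + j90.5 Ω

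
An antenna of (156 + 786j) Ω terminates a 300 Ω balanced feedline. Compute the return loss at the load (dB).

Γ = (-144 + j786)/(456 + j786), |Γ| = 0.879
RL = −20·log₁₀|Γ| = −20·log₁₀(0.879)

RL ≈ 1.12 dB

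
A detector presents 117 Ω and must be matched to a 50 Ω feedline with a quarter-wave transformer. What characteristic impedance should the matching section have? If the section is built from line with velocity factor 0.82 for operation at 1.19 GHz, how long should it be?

Z_qwt ≈ 76.5 Ω; length ≈ 5.17 cm

Z_qwt = √(Z_0·R_L) = √(50 × 117) = √5850
λ = 0.82·c/f = 0.207 m, so l = λ/4 = 0.0517 m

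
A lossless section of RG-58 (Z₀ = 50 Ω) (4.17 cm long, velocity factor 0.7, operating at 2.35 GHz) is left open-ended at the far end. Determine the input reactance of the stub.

λ = v/f = 0.7·c / 2.35 GHz = 0.0894 m
βl = 2π·l/λ = 2π × 0.467 = 168°
tan(βl) = -0.213
For an open-ended stub, Z_in = −jZ_0·cot(βl) = −jZ_0/tan(βl)

X_in ≈ 235 Ω (inductive)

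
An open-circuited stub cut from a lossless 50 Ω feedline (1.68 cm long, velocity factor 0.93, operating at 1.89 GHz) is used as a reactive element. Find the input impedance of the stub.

Z_in ≈ −j57.6 Ω

λ = v/f = 0.93·c / 1.89 GHz = 0.148 m
βl = 2π·l/λ = 2π × 0.114 = 41°
tan(βl) = 0.868
For an open-circuited stub, Z_in = −jZ_0·cot(βl) = −jZ_0/tan(βl)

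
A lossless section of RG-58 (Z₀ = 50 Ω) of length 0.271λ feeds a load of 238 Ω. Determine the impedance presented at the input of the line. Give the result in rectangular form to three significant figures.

βl = 2π × 0.271 = 97.6°
tan(βl) = tan(97.6°) = -7.53
Z_in = Z_0·(Z_L + jZ_0·tanβl)/(Z_0 + jZ_L·tanβl)
     = 50·(238 − j377)/(50 − j1790)

Z_in ≈ 10.7 + j6.34 Ω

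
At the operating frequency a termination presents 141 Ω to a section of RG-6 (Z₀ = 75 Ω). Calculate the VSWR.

VSWR ≈ 1.88

Γ = (141 − 75)/(141 + 75) = 0.306
VSWR = (1 + 0.306)/(1 − 0.306)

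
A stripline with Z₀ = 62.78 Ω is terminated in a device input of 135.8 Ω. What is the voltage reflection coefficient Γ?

Γ = (Z_L − Z_0)/(Z_L + Z_0) = (135.8 − 62.78)/(135.8 + 62.78) = 73.02/198.6

Γ = 0.368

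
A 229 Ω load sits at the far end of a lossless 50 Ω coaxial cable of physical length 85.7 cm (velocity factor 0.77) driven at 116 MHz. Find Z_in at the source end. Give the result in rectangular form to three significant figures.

Z_in ≈ 49.9 + j83.6 Ω

λ = v/f = 0.77·c / 116 MHz = 1.99 m
βl = 2π·l/λ = 2π × 0.43 = 155°
tan(βl) = tan(155°) = -0.468
Z_in = Z_0·(Z_L + jZ_0·tanβl)/(Z_0 + jZ_L·tanβl)
     = 50·(229 − j23.4)/(50 − j107)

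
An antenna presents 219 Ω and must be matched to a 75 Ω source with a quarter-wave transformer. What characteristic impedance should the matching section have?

Z_qwt ≈ 128 Ω

Z_qwt = √(Z_0·R_L) = √(75 × 219) = √16420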